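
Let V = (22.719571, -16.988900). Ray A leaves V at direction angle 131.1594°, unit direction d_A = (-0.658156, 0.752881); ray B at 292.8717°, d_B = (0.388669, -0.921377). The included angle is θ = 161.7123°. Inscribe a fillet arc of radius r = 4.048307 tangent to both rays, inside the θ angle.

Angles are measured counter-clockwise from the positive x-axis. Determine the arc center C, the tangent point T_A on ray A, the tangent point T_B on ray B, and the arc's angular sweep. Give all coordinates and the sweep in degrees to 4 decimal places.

center=(19.2428,-19.1627) T_A=(22.2907,-16.4983) T_B=(22.9728,-17.5893) sweep=18.2877

bisector direction at 212.0155° = (-0.847904,-0.530149)
center distance |VC| = r/sin(θ/2) = 4.048307/sin(80.8561°) = 4.100413
C = V + |VC|·bis = (19.2428,-19.1627)
T_A = V + ((C−V)·d_A)·d_A = V + 0.6516·d_A = (22.2907,-16.4983)
T_B = V + ((C−V)·d_B)·d_B = V + 0.6516·d_B = (22.9728,-17.5893)
sweep = 180° − θ = 18.2877°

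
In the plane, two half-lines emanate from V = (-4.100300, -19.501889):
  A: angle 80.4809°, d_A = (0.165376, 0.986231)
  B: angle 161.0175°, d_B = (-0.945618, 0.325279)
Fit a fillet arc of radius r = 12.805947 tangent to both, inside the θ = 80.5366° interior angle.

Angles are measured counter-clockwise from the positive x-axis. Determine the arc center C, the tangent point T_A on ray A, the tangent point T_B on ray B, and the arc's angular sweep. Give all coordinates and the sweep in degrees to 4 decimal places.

center=(-14.2299,-2.4750) T_A=(-1.6003,-4.5928) T_B=(-18.3954,-14.5846) sweep=99.4634

bisector direction at 120.7492° = (-0.511281,0.859414)
center distance |VC| = r/sin(θ/2) = 12.805947/sin(40.2683°) = 19.812170
C = V + |VC|·bis = (-14.2299,-2.4750)
T_A = V + ((C−V)·d_A)·d_A = V + 15.1172·d_A = (-1.6003,-4.5928)
T_B = V + ((C−V)·d_B)·d_B = V + 15.1172·d_B = (-18.3954,-14.5846)
sweep = 180° − θ = 99.4634°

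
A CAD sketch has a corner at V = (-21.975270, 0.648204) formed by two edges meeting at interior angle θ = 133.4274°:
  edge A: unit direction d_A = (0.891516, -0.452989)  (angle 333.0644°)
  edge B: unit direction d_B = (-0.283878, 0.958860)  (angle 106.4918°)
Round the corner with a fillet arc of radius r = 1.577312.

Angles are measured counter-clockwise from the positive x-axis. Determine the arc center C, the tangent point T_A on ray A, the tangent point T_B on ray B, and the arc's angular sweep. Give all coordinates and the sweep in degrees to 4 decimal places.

bisector direction at 39.7781° = (0.768528,0.639816)
center distance |VC| = r/sin(θ/2) = 1.577312/sin(66.7137°) = 1.717193
C = V + |VC|·bis = (-20.6556,1.7469)
T_A = V + ((C−V)·d_A)·d_A = V + 0.6789·d_A = (-21.3701,0.3407)
T_B = V + ((C−V)·d_B)·d_B = V + 0.6789·d_B = (-22.1680,1.2991)
sweep = 180° − θ = 46.5726°

center=(-20.6556,1.7469) T_A=(-21.3701,0.3407) T_B=(-22.1680,1.2991) sweep=46.5726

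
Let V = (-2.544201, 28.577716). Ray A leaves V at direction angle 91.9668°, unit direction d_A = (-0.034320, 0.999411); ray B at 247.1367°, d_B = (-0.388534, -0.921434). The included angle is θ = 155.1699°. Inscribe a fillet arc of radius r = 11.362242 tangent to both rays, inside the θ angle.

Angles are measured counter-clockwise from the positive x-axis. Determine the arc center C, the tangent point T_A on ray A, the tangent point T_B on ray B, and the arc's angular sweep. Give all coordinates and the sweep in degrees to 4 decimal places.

center=(-13.9856,30.6876) T_A=(-2.6300,31.0775) T_B=(-3.5160,26.2730) sweep=24.8301

bisector direction at 169.5517° = (-0.983419,0.181347)
center distance |VC| = r/sin(θ/2) = 11.362242/sin(77.5850°) = 11.634300
C = V + |VC|·bis = (-13.9856,30.6876)
T_A = V + ((C−V)·d_A)·d_A = V + 2.5013·d_A = (-2.6300,31.0775)
T_B = V + ((C−V)·d_B)·d_B = V + 2.5013·d_B = (-3.5160,26.2730)
sweep = 180° − θ = 24.8301°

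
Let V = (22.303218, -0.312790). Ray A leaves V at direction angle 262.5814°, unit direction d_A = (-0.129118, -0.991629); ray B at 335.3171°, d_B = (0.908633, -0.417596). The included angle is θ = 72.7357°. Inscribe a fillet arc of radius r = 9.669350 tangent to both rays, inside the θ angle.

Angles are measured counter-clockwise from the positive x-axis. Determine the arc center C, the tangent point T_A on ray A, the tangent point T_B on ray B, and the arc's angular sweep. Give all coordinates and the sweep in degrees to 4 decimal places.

bisector direction at 298.9493° = (0.484035,-0.875049)
center distance |VC| = r/sin(θ/2) = 9.669350/sin(36.3678°) = 16.306721
C = V + |VC|·bis = (30.1962,-14.5820)
T_A = V + ((C−V)·d_A)·d_A = V + 13.1306·d_A = (20.6078,-13.3335)
T_B = V + ((C−V)·d_B)·d_B = V + 13.1306·d_B = (34.2341,-5.7961)
sweep = 180° − θ = 107.2643°

center=(30.1962,-14.5820) T_A=(20.6078,-13.3335) T_B=(34.2341,-5.7961) sweep=107.2643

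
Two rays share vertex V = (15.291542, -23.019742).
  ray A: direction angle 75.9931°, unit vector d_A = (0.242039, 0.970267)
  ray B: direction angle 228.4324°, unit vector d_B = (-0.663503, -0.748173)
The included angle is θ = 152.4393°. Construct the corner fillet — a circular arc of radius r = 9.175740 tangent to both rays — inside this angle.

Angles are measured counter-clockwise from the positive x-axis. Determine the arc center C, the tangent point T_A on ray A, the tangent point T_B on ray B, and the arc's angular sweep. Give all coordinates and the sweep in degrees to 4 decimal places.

bisector direction at 152.2127° = (-0.884685,0.466190)
center distance |VC| = r/sin(θ/2) = 9.175740/sin(76.2197°) = 9.447682
C = V + |VC|·bis = (6.9333,-18.6153)
T_A = V + ((C−V)·d_A)·d_A = V + 2.2504·d_A = (15.8362,-20.8362)
T_B = V + ((C−V)·d_B)·d_B = V + 2.2504·d_B = (13.7984,-24.7035)
sweep = 180° − θ = 27.5607°

center=(6.9333,-18.6153) T_A=(15.8362,-20.8362) T_B=(13.7984,-24.7035) sweep=27.5607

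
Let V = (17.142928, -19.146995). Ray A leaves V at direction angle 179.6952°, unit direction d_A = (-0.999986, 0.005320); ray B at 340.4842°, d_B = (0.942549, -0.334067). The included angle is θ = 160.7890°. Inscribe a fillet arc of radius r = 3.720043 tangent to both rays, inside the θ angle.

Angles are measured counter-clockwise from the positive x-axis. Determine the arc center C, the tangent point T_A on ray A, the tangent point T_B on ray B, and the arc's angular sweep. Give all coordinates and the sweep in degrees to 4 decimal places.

bisector direction at 260.0897° = (-0.172106,-0.985078)
center distance |VC| = r/sin(θ/2) = 3.720043/sin(80.3945°) = 3.772940
C = V + |VC|·bis = (16.4936,-22.8636)
T_A = V + ((C−V)·d_A)·d_A = V + 0.6296·d_A = (16.5134,-19.1436)
T_B = V + ((C−V)·d_B)·d_B = V + 0.6296·d_B = (17.7363,-19.3573)
sweep = 180° − θ = 19.2110°

center=(16.4936,-22.8636) T_A=(16.5134,-19.1436) T_B=(17.7363,-19.3573) sweep=19.2110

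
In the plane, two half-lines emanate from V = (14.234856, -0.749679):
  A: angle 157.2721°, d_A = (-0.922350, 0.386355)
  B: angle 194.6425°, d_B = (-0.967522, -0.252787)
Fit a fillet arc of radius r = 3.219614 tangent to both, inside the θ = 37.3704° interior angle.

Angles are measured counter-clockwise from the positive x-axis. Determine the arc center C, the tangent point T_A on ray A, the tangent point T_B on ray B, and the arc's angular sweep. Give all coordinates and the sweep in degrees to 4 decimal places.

center=(4.2101,-0.0412) T_A=(5.4540,2.9284) T_B=(5.0240,-3.1562) sweep=142.6296

bisector direction at 175.9573° = (-0.997512,0.070500)
center distance |VC| = r/sin(θ/2) = 3.219614/sin(18.6852°) = 10.049727
C = V + |VC|·bis = (4.2101,-0.0412)
T_A = V + ((C−V)·d_A)·d_A = V + 9.5200·d_A = (5.4540,2.9284)
T_B = V + ((C−V)·d_B)·d_B = V + 9.5200·d_B = (5.0240,-3.1562)
sweep = 180° − θ = 142.6296°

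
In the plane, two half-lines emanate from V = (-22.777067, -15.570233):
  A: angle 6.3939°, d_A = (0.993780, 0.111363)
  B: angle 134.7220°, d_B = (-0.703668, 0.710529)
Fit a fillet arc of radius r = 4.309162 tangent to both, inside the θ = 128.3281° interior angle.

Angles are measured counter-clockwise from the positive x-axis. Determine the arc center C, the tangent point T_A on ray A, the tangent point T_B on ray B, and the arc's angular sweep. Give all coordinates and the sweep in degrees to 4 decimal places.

bisector direction at 70.5580° = (0.332853,0.942979)
center distance |VC| = r/sin(θ/2) = 4.309162/sin(64.1641°) = 4.787716
C = V + |VC|·bis = (-21.1835,-11.0555)
T_A = V + ((C−V)·d_A)·d_A = V + 2.0865·d_A = (-20.7036,-15.3379)
T_B = V + ((C−V)·d_B)·d_B = V + 2.0865·d_B = (-24.2452,-14.0877)
sweep = 180° − θ = 51.6719°

center=(-21.1835,-11.0555) T_A=(-20.7036,-15.3379) T_B=(-24.2452,-14.0877) sweep=51.6719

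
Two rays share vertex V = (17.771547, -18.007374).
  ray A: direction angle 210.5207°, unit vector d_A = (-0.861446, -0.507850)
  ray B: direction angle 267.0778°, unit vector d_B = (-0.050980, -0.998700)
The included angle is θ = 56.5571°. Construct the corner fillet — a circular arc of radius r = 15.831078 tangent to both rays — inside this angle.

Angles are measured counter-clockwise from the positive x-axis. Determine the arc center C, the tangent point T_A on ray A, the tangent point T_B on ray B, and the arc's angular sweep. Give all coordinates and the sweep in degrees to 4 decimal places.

bisector direction at 238.7993° = (-0.518038,-0.855357)
center distance |VC| = r/sin(θ/2) = 15.831078/sin(28.2785°) = 33.415920
C = V + |VC|·bis = (0.4608,-46.5899)
T_A = V + ((C−V)·d_A)·d_A = V + 29.4279·d_A = (-7.5790,-32.9523)
T_B = V + ((C−V)·d_B)·d_B = V + 29.4279·d_B = (16.2713,-47.3970)
sweep = 180° − θ = 123.4429°

center=(0.4608,-46.5899) T_A=(-7.5790,-32.9523) T_B=(16.2713,-47.3970) sweep=123.4429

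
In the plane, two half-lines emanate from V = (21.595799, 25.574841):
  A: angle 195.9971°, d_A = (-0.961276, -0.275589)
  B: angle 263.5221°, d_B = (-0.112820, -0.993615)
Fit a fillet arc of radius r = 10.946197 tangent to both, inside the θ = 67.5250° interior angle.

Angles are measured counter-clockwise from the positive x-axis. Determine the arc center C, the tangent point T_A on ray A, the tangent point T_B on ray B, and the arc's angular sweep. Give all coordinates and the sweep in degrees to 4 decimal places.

center=(8.8721,10.5399) T_A=(5.8555,21.0622) T_B=(19.7484,9.3050) sweep=112.4750

bisector direction at 229.7596° = (-0.645996,-0.763341)
center distance |VC| = r/sin(θ/2) = 10.946197/sin(33.7625°) = 19.696204
C = V + |VC|·bis = (8.8721,10.5399)
T_A = V + ((C−V)·d_A)·d_A = V + 16.3744·d_A = (5.8555,21.0622)
T_B = V + ((C−V)·d_B)·d_B = V + 16.3744·d_B = (19.7484,9.3050)
sweep = 180° − θ = 112.4750°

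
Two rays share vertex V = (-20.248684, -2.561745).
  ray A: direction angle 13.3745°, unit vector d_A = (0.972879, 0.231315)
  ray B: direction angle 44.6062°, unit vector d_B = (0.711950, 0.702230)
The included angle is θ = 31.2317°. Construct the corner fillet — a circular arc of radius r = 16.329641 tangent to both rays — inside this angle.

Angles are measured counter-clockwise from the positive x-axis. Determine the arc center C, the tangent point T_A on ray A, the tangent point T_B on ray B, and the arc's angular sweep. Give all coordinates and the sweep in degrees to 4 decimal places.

center=(32.8133,26.8393) T_A=(36.5906,10.9526) T_B=(21.3461,38.4652) sweep=148.7683

bisector direction at 28.9903° = (0.874701,0.484662)
center distance |VC| = r/sin(θ/2) = 16.329641/sin(15.6159°) = 60.662982
C = V + |VC|·bis = (32.8133,26.8393)
T_A = V + ((C−V)·d_A)·d_A = V + 58.4238·d_A = (36.5906,10.9526)
T_B = V + ((C−V)·d_B)·d_B = V + 58.4238·d_B = (21.3461,38.4652)
sweep = 180° − θ = 148.7683°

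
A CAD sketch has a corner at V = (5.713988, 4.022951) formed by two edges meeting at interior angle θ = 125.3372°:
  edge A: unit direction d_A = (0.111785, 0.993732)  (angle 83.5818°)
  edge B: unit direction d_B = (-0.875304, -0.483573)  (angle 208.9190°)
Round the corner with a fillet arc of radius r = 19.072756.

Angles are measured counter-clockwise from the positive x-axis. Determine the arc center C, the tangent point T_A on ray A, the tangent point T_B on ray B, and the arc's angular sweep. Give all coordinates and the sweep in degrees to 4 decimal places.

bisector direction at 146.2504° = (-0.831473,0.555564)
center distance |VC| = r/sin(θ/2) = 19.072756/sin(62.6686°) = 21.469486
C = V + |VC|·bis = (-12.1373,15.9506)
T_A = V + ((C−V)·d_A)·d_A = V + 9.8574·d_A = (6.8159,13.8186)
T_B = V + ((C−V)·d_B)·d_B = V + 9.8574·d_B = (-2.9143,-0.7438)
sweep = 180° − θ = 54.6628°

center=(-12.1373,15.9506) T_A=(6.8159,13.8186) T_B=(-2.9143,-0.7438) sweep=54.6628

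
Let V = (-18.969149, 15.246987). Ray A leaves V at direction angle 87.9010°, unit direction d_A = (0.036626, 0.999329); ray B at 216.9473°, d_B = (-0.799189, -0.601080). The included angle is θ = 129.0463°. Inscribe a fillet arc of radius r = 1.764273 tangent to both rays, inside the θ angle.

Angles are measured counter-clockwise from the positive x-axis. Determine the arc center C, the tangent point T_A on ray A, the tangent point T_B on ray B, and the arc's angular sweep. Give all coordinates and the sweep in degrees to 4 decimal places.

bisector direction at 152.4241° = (-0.886399,0.462922)
center distance |VC| = r/sin(θ/2) = 1.764273/sin(64.5232°) = 1.954312
C = V + |VC|·bis = (-20.7014,16.1517)
T_A = V + ((C−V)·d_A)·d_A = V + 0.8406·d_A = (-18.9384,16.0871)
T_B = V + ((C−V)·d_B)·d_B = V + 0.8406·d_B = (-19.6410,14.7417)
sweep = 180° − θ = 50.9537°

center=(-20.7014,16.1517) T_A=(-18.9384,16.0871) T_B=(-19.6410,14.7417) sweep=50.9537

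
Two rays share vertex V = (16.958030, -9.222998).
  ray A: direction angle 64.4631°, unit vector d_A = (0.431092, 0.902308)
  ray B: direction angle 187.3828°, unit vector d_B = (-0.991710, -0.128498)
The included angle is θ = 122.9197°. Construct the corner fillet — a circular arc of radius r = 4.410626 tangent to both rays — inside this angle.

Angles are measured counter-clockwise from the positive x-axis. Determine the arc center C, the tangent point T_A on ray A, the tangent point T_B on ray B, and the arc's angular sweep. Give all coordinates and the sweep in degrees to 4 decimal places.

center=(14.0124,-5.1572) T_A=(17.9921,-7.0586) T_B=(14.5791,-9.5312) sweep=57.0803

bisector direction at 125.9230° = (-0.586697,0.809807)
center distance |VC| = r/sin(θ/2) = 4.410626/sin(61.4599°) = 5.020733
C = V + |VC|·bis = (14.0124,-5.1572)
T_A = V + ((C−V)·d_A)·d_A = V + 2.3988·d_A = (17.9921,-7.0586)
T_B = V + ((C−V)·d_B)·d_B = V + 2.3988·d_B = (14.5791,-9.5312)
sweep = 180° − θ = 57.0803°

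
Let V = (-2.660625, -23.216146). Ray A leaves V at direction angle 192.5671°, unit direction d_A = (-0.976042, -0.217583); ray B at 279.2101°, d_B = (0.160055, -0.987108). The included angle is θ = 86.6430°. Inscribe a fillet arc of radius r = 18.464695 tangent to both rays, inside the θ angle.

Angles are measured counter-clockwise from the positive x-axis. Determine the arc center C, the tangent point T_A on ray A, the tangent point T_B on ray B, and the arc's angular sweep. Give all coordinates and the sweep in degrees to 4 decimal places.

center=(-17.7535,-45.4986) T_A=(-21.7711,-27.4763) T_B=(0.4732,-42.5433) sweep=93.3570

bisector direction at 235.8886° = (-0.560804,-0.827949)
center distance |VC| = r/sin(θ/2) = 18.464695/sin(43.3215°) = 26.912879
C = V + |VC|·bis = (-17.7535,-45.4986)
T_A = V + ((C−V)·d_A)·d_A = V + 19.5795·d_A = (-21.7711,-27.4763)
T_B = V + ((C−V)·d_B)·d_B = V + 19.5795·d_B = (0.4732,-42.5433)
sweep = 180° − θ = 93.3570°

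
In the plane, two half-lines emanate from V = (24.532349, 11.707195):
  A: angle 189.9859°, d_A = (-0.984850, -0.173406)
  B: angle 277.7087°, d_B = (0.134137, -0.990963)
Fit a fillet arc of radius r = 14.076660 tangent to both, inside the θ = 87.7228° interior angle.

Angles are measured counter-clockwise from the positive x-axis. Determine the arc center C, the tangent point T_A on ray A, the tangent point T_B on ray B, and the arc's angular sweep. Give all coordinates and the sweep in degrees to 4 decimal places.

bisector direction at 233.8473° = (-0.589939,-0.807448)
center distance |VC| = r/sin(θ/2) = 14.076660/sin(43.8614°) = 20.315096
C = V + |VC|·bis = (12.5477,-4.6962)
T_A = V + ((C−V)·d_A)·d_A = V + 14.6476·d_A = (10.1067,9.1672)
T_B = V + ((C−V)·d_B)·d_B = V + 14.6476·d_B = (26.4971,-2.8080)
sweep = 180° − θ = 92.2772°

center=(12.5477,-4.6962) T_A=(10.1067,9.1672) T_B=(26.4971,-2.8080) sweep=92.2772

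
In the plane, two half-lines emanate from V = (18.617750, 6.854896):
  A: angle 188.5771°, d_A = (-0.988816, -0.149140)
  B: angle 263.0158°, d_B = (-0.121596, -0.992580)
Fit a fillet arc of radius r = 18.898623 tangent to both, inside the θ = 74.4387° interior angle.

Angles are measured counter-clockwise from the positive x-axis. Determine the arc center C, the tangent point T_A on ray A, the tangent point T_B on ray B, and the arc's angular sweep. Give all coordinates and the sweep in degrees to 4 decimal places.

bisector direction at 225.7965° = (-0.697210,-0.716867)
center distance |VC| = r/sin(θ/2) = 18.898623/sin(37.2193°) = 31.244206
C = V + |VC|·bis = (-3.1660,-15.5431)
T_A = V + ((C−V)·d_A)·d_A = V + 24.8806·d_A = (-5.9846,3.1442)
T_B = V + ((C−V)·d_B)·d_B = V + 24.8806·d_B = (15.5924,-17.8410)
sweep = 180° − θ = 105.5613°

center=(-3.1660,-15.5431) T_A=(-5.9846,3.1442) T_B=(15.5924,-17.8410) sweep=105.5613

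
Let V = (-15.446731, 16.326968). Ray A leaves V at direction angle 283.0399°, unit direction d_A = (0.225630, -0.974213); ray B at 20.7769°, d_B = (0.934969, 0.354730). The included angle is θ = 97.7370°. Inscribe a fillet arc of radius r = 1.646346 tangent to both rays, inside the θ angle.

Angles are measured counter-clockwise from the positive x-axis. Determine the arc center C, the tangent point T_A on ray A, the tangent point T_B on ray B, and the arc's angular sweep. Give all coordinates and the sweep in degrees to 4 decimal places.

bisector direction at 331.9084° = (0.882196,-0.470883)
center distance |VC| = r/sin(θ/2) = 1.646346/sin(48.8685°) = 2.185796
C = V + |VC|·bis = (-13.5184,15.2977)
T_A = V + ((C−V)·d_A)·d_A = V + 1.4378·d_A = (-15.1223,14.9263)
T_B = V + ((C−V)·d_B)·d_B = V + 1.4378·d_B = (-14.1024,16.8370)
sweep = 180° − θ = 82.2630°

center=(-13.5184,15.2977) T_A=(-15.1223,14.9263) T_B=(-14.1024,16.8370) sweep=82.2630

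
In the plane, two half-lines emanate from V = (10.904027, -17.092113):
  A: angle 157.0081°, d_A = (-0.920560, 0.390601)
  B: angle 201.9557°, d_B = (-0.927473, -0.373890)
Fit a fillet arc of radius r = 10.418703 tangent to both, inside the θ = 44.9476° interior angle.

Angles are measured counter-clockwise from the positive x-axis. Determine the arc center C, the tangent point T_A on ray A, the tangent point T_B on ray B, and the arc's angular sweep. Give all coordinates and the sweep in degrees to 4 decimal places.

bisector direction at 179.4819° = (-0.999959,0.009042)
center distance |VC| = r/sin(θ/2) = 10.418703/sin(22.4738°) = 27.255475
C = V + |VC|·bis = (-16.3503,-16.8457)
T_A = V + ((C−V)·d_A)·d_A = V + 25.1855·d_A = (-12.2808,-7.2546)
T_B = V + ((C−V)·d_B)·d_B = V + 25.1855·d_B = (-12.4549,-26.5087)
sweep = 180° − θ = 135.0524°

center=(-16.3503,-16.8457) T_A=(-12.2808,-7.2546) T_B=(-12.4549,-26.5087) sweep=135.0524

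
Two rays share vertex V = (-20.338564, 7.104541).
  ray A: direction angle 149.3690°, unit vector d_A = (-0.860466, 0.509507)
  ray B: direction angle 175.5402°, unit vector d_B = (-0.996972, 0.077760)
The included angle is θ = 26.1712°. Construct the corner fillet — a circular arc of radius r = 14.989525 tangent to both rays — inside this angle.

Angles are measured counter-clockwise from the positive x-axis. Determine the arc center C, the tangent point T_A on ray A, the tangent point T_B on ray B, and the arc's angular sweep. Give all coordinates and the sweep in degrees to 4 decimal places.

center=(-83.4648,27.0632) T_A=(-75.8275,39.9612) T_B=(-84.6304,12.1190) sweep=153.8288

bisector direction at 162.4546° = (-0.953478,0.301461)
center distance |VC| = r/sin(θ/2) = 14.989525/sin(13.0856°) = 66.206245
C = V + |VC|·bis = (-83.4648,27.0632)
T_A = V + ((C−V)·d_A)·d_A = V + 64.4871·d_A = (-75.8275,39.9612)
T_B = V + ((C−V)·d_B)·d_B = V + 64.4871·d_B = (-84.6304,12.1190)
sweep = 180° − θ = 153.8288°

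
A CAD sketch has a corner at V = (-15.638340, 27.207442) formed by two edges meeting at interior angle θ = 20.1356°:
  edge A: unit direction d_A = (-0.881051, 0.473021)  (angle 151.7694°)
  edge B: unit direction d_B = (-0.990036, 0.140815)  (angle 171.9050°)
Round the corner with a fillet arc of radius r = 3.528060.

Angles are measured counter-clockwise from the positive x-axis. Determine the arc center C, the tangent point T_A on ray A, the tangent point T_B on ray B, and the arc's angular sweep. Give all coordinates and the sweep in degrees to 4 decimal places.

bisector direction at 161.8372° = (-0.950175,0.311718)
center distance |VC| = r/sin(θ/2) = 3.528060/sin(10.0678°) = 20.181861
C = V + |VC|·bis = (-34.8146,33.4985)
T_A = V + ((C−V)·d_A)·d_A = V + 19.8711·d_A = (-33.1458,36.6069)
T_B = V + ((C−V)·d_B)·d_B = V + 19.8711·d_B = (-35.3114,30.0056)
sweep = 180° − θ = 159.8644°

center=(-34.8146,33.4985) T_A=(-33.1458,36.6069) T_B=(-35.3114,30.0056) sweep=159.8644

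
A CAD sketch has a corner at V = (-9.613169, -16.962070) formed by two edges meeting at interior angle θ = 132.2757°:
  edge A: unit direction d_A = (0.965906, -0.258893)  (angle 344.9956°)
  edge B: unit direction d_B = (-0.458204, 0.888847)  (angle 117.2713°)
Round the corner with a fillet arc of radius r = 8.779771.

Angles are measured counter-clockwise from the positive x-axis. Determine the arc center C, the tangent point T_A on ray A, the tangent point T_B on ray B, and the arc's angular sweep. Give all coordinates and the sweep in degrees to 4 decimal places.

center=(-3.5888,-9.4871) T_A=(-5.8619,-17.9675) T_B=(-11.3927,-13.5100) sweep=47.7243

bisector direction at 51.1335° = (0.627509,0.778610)
center distance |VC| = r/sin(θ/2) = 8.779771/sin(66.1379°) = 9.600400
C = V + |VC|·bis = (-3.5888,-9.4871)
T_A = V + ((C−V)·d_A)·d_A = V + 3.8837·d_A = (-5.8619,-17.9675)
T_B = V + ((C−V)·d_B)·d_B = V + 3.8837·d_B = (-11.3927,-13.5100)
sweep = 180° − θ = 47.7243°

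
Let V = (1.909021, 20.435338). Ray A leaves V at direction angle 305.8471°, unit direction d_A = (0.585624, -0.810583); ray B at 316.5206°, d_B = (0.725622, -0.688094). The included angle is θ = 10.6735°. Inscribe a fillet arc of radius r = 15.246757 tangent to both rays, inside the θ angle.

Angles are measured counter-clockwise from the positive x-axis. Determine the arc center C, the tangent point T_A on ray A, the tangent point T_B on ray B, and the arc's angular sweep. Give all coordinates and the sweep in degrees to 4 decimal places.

center=(109.8515,-102.9365) T_A=(97.4927,-111.8653) T_B=(120.3427,-91.8731) sweep=169.3265

bisector direction at 311.1839° = (0.658477,-0.752601)
center distance |VC| = r/sin(θ/2) = 15.246757/sin(5.3368°) = 163.927346
C = V + |VC|·bis = (109.8515,-102.9365)
T_A = V + ((C−V)·d_A)·d_A = V + 163.2168·d_A = (97.4927,-111.8653)
T_B = V + ((C−V)·d_B)·d_B = V + 163.2168·d_B = (120.3427,-91.8731)
sweep = 180° − θ = 169.3265°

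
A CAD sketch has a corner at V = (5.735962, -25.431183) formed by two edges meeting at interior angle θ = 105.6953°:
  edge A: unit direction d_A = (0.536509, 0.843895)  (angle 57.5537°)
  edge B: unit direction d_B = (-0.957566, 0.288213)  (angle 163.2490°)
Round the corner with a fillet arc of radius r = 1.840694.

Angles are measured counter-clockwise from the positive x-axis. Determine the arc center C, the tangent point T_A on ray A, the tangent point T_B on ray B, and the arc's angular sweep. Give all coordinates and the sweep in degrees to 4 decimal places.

center=(4.9309,-23.2666) T_A=(6.4843,-24.2542) T_B=(4.4004,-25.0292) sweep=74.3047

bisector direction at 110.4013° = (-0.348594,0.937274)
center distance |VC| = r/sin(θ/2) = 1.840694/sin(52.8477°) = 2.309434
C = V + |VC|·bis = (4.9309,-23.2666)
T_A = V + ((C−V)·d_A)·d_A = V + 1.3948·d_A = (6.4843,-24.2542)
T_B = V + ((C−V)·d_B)·d_B = V + 1.3948·d_B = (4.4004,-25.0292)
sweep = 180° − θ = 74.3047°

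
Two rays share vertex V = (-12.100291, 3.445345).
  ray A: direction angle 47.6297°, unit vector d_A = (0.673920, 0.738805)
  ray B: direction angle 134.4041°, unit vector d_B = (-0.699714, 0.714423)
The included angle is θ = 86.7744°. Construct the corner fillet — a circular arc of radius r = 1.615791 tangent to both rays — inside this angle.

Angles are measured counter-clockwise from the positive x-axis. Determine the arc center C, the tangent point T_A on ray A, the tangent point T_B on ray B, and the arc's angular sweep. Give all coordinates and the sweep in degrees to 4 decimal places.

center=(-12.1420,5.7972) T_A=(-10.9483,4.7083) T_B=(-13.2964,4.6666) sweep=93.2256

bisector direction at 91.0169° = (-0.017747,0.999843)
center distance |VC| = r/sin(θ/2) = 1.615791/sin(43.3872°) = 2.352208
C = V + |VC|·bis = (-12.1420,5.7972)
T_A = V + ((C−V)·d_A)·d_A = V + 1.7094·d_A = (-10.9483,4.7083)
T_B = V + ((C−V)·d_B)·d_B = V + 1.7094·d_B = (-13.2964,4.6666)
sweep = 180° − θ = 93.2256°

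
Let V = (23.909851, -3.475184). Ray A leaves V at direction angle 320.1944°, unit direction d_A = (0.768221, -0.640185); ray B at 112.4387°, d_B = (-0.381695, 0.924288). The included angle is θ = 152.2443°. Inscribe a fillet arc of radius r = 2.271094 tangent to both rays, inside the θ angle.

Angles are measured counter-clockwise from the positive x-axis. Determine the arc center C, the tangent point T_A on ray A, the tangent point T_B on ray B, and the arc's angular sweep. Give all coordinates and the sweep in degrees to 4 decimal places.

bisector direction at 36.3165° = (0.805757,0.592246)
center distance |VC| = r/sin(θ/2) = 2.271094/sin(76.1222°) = 2.339382
C = V + |VC|·bis = (25.7948,-2.0897)
T_A = V + ((C−V)·d_A)·d_A = V + 0.5611·d_A = (24.3409,-3.8344)
T_B = V + ((C−V)·d_B)·d_B = V + 0.5611·d_B = (23.6957,-2.9566)
sweep = 180° − θ = 27.7557°

center=(25.7948,-2.0897) T_A=(24.3409,-3.8344) T_B=(23.6957,-2.9566) sweep=27.7557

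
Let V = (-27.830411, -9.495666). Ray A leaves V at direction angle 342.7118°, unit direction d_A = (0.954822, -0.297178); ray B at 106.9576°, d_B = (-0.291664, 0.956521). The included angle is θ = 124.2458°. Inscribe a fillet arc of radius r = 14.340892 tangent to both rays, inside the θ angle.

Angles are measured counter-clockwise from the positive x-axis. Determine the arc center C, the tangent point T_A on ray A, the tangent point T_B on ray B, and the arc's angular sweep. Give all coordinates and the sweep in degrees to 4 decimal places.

center=(-16.3255,1.9430) T_A=(-20.5873,-11.7500) T_B=(-30.0429,-2.2397) sweep=55.7542

bisector direction at 44.8347° = (0.709144,0.705064)
center distance |VC| = r/sin(θ/2) = 14.340892/sin(62.1229°) = 16.223599
C = V + |VC|·bis = (-16.3255,1.9430)
T_A = V + ((C−V)·d_A)·d_A = V + 7.5858·d_A = (-20.5873,-11.7500)
T_B = V + ((C−V)·d_B)·d_B = V + 7.5858·d_B = (-30.0429,-2.2397)
sweep = 180° − θ = 55.7542°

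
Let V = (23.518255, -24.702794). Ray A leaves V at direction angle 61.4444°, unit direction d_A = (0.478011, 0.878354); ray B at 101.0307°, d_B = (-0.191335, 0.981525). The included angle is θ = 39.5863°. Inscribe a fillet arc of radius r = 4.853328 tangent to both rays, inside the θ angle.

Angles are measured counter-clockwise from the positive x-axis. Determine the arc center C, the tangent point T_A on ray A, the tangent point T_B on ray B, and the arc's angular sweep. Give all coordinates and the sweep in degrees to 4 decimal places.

bisector direction at 81.2375° = (0.152338,0.988328)
center distance |VC| = r/sin(θ/2) = 4.853328/sin(19.7932°) = 14.332438
C = V + |VC|·bis = (25.7016,-10.5376)
T_A = V + ((C−V)·d_A)·d_A = V + 13.4857·d_A = (29.9646,-12.8576)
T_B = V + ((C−V)·d_B)·d_B = V + 13.4857·d_B = (20.9380,-11.4662)
sweep = 180° − θ = 140.4137°

center=(25.7016,-10.5376) T_A=(29.9646,-12.8576) T_B=(20.9380,-11.4662) sweep=140.4137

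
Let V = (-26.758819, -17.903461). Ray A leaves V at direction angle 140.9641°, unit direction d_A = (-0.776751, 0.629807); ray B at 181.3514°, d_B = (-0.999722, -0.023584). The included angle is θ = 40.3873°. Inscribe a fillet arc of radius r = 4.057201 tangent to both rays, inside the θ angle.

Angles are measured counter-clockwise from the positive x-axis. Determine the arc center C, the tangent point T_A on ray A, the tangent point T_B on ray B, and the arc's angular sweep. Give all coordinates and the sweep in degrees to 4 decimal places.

center=(-37.8824,-14.1075) T_A=(-35.3271,-10.9561) T_B=(-37.7867,-18.1636) sweep=139.6127

bisector direction at 161.1578° = (-0.946411,0.322964)
center distance |VC| = r/sin(θ/2) = 4.057201/sin(20.1937°) = 11.753387
C = V + |VC|·bis = (-37.8824,-14.1075)
T_A = V + ((C−V)·d_A)·d_A = V + 11.0309·d_A = (-35.3271,-10.9561)
T_B = V + ((C−V)·d_B)·d_B = V + 11.0309·d_B = (-37.7867,-18.1636)
sweep = 180° − θ = 139.6127°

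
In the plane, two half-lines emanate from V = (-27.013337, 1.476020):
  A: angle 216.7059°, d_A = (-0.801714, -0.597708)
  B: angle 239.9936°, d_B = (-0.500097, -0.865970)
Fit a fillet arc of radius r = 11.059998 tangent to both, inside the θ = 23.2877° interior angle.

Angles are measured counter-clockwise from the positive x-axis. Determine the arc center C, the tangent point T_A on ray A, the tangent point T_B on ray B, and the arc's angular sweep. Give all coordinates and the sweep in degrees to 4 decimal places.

bisector direction at 228.3498° = (-0.664582,-0.747216)
center distance |VC| = r/sin(θ/2) = 11.059998/sin(11.6439°) = 54.799246
C = V + |VC|·bis = (-63.4319,-39.4708)
T_A = V + ((C−V)·d_A)·d_A = V + 53.6715·d_A = (-70.0426,-30.6039)
T_B = V + ((C−V)·d_B)·d_B = V + 53.6715·d_B = (-53.8543,-45.0019)
sweep = 180° − θ = 156.7123°

center=(-63.4319,-39.4708) T_A=(-70.0426,-30.6039) T_B=(-53.8543,-45.0019) sweep=156.7123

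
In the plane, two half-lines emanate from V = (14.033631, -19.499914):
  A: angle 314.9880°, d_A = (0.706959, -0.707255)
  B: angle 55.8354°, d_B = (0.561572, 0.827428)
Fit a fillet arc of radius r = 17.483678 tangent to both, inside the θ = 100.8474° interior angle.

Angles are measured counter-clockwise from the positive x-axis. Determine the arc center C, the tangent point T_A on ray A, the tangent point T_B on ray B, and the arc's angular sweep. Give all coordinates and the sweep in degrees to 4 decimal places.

center=(36.6157,-17.3606) T_A=(24.2503,-29.7209) T_B=(22.1492,-7.5423) sweep=79.1526

bisector direction at 5.4117° = (0.995543,0.094312)
center distance |VC| = r/sin(θ/2) = 17.483678/sin(50.4237°) = 22.683191
C = V + |VC|·bis = (36.6157,-17.3606)
T_A = V + ((C−V)·d_A)·d_A = V + 14.4516·d_A = (24.2503,-29.7209)
T_B = V + ((C−V)·d_B)·d_B = V + 14.4516·d_B = (22.1492,-7.5423)
sweep = 180° − θ = 79.1526°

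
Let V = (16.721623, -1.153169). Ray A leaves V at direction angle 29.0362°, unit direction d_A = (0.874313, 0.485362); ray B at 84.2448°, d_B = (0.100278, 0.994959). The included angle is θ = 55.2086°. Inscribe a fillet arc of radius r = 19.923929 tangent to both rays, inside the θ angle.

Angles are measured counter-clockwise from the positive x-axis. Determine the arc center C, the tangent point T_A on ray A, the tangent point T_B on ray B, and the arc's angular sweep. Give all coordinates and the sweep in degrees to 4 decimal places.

bisector direction at 56.6405° = (0.549890,0.835237)
center distance |VC| = r/sin(θ/2) = 19.923929/sin(27.6043°) = 42.998575
C = V + |VC|·bis = (40.3661,34.7608)
T_A = V + ((C−V)·d_A)·d_A = V + 38.1040·d_A = (50.0365,17.3411)
T_B = V + ((C−V)·d_B)·d_B = V + 38.1040·d_B = (20.5426,36.7588)
sweep = 180° − θ = 124.7914°

center=(40.3661,34.7608) T_A=(50.0365,17.3411) T_B=(20.5426,36.7588) sweep=124.7914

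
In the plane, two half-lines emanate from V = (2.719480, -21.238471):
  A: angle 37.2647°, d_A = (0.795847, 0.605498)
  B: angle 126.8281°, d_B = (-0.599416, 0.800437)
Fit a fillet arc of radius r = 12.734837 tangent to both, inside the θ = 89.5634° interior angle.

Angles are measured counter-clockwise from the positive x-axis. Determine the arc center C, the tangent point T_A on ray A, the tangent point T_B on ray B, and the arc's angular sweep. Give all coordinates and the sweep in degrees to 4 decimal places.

bisector direction at 82.0464° = (0.138371,0.990380)
center distance |VC| = r/sin(θ/2) = 12.734837/sin(44.7817°) = 18.078791
C = V + |VC|·bis = (5.2211,-3.3336)
T_A = V + ((C−V)·d_A)·d_A = V + 12.8322·d_A = (12.9320,-13.4686)
T_B = V + ((C−V)·d_B)·d_B = V + 12.8322·d_B = (-4.9724,-10.9671)
sweep = 180° − θ = 90.4366°

center=(5.2211,-3.3336) T_A=(12.9320,-13.4686) T_B=(-4.9724,-10.9671) sweep=90.4366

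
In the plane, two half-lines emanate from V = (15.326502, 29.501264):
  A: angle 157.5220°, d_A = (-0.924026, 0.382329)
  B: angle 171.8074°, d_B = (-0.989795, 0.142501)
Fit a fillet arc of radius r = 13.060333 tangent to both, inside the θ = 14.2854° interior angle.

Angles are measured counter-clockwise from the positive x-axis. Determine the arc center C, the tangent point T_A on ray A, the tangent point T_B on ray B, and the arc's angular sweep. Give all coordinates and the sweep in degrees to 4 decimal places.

center=(-85.9701,57.2800) T_A=(-80.9767,69.3481) T_B=(-87.8312,44.3529) sweep=165.7146

bisector direction at 164.6647° = (-0.964395,0.264467)
center distance |VC| = r/sin(θ/2) = 13.060333/sin(7.1427°) = 105.036430
C = V + |VC|·bis = (-85.9701,57.2800)
T_A = V + ((C−V)·d_A)·d_A = V + 104.2213·d_A = (-80.9767,69.3481)
T_B = V + ((C−V)·d_B)·d_B = V + 104.2213·d_B = (-87.8312,44.3529)
sweep = 180° − θ = 165.7146°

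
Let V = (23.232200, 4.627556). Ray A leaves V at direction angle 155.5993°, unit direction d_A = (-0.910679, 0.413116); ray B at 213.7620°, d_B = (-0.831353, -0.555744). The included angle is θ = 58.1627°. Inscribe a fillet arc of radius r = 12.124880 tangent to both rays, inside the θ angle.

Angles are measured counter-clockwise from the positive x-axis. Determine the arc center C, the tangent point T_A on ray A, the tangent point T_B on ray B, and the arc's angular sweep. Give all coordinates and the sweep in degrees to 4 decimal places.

center=(-1.6303,2.5919) T_A=(3.3787,13.6338) T_B=(5.1080,-7.4881) sweep=121.8373

bisector direction at 184.6806° = (-0.996665,-0.081602)
center distance |VC| = r/sin(θ/2) = 12.124880/sin(29.0814°) = 24.945698
C = V + |VC|·bis = (-1.6303,2.5919)
T_A = V + ((C−V)·d_A)·d_A = V + 21.8008·d_A = (3.3787,13.6338)
T_B = V + ((C−V)·d_B)·d_B = V + 21.8008·d_B = (5.1080,-7.4881)
sweep = 180° − θ = 121.8373°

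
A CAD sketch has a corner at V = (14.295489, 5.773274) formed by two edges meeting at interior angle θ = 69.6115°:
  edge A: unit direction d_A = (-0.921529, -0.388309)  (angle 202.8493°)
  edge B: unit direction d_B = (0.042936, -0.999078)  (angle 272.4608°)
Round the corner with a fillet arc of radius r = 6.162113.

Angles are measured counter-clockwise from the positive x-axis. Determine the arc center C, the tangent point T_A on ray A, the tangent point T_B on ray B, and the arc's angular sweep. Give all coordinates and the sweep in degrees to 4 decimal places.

center=(8.5197,-3.3473) T_A=(6.1268,2.3312) T_B=(14.6761,-3.0828) sweep=110.3885

bisector direction at 237.6550° = (-0.535015,-0.844842)
center distance |VC| = r/sin(θ/2) = 6.162113/sin(34.8058°) = 10.795649
C = V + |VC|·bis = (8.5197,-3.3473)
T_A = V + ((C−V)·d_A)·d_A = V + 8.8642·d_A = (6.1268,2.3312)
T_B = V + ((C−V)·d_B)·d_B = V + 8.8642·d_B = (14.6761,-3.0828)
sweep = 180° − θ = 110.3885°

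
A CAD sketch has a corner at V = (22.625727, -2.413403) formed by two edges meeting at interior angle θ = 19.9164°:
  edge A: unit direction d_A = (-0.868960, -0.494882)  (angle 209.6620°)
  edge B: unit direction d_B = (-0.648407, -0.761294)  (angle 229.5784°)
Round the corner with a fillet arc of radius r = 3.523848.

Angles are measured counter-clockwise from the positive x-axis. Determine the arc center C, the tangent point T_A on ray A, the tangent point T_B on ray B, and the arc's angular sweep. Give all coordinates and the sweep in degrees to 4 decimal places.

center=(6.9293,-15.4079) T_A=(5.1854,-12.3459) T_B=(9.6120,-17.6928) sweep=160.0836

bisector direction at 219.6202° = (-0.770288,-0.637696)
center distance |VC| = r/sin(θ/2) = 3.523848/sin(9.9582°) = 20.377348
C = V + |VC|·bis = (6.9293,-15.4079)
T_A = V + ((C−V)·d_A)·d_A = V + 20.0703·d_A = (5.1854,-12.3459)
T_B = V + ((C−V)·d_B)·d_B = V + 20.0703·d_B = (9.6120,-17.6928)
sweep = 180° − θ = 160.0836°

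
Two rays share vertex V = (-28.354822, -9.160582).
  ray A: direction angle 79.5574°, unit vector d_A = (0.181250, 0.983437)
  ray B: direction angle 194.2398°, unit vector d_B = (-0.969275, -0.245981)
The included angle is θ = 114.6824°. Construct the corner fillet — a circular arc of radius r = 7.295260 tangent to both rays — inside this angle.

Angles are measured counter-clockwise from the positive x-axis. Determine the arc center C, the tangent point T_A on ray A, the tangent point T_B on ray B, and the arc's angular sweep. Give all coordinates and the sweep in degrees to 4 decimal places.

bisector direction at 136.8986° = (-0.730146,0.683292)
center distance |VC| = r/sin(θ/2) = 7.295260/sin(57.3412°) = 8.665243
C = V + |VC|·bis = (-34.6817,-3.2397)
T_A = V + ((C−V)·d_A)·d_A = V + 4.6761·d_A = (-27.5073,-4.5620)
T_B = V + ((C−V)·d_B)·d_B = V + 4.6761·d_B = (-32.8872,-10.3108)
sweep = 180° − θ = 65.3176°

center=(-34.6817,-3.2397) T_A=(-27.5073,-4.5620) T_B=(-32.8872,-10.3108) sweep=65.3176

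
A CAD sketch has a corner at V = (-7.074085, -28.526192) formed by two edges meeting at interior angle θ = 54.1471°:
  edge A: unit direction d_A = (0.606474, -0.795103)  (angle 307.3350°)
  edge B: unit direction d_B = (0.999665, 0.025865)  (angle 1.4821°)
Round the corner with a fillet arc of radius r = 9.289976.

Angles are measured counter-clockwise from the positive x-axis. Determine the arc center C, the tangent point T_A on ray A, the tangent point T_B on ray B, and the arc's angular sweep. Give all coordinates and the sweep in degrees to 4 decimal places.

bisector direction at 334.4085° = (0.901897,-0.431951)
center distance |VC| = r/sin(θ/2) = 9.289976/sin(27.0736°) = 20.411523
C = V + |VC|·bis = (11.3350,-37.3430)
T_A = V + ((C−V)·d_A)·d_A = V + 18.1749·d_A = (3.9485,-42.9771)
T_B = V + ((C−V)·d_B)·d_B = V + 18.1749·d_B = (11.0947,-28.0561)
sweep = 180° − θ = 125.8529°

center=(11.3350,-37.3430) T_A=(3.9485,-42.9771) T_B=(11.0947,-28.0561) sweep=125.8529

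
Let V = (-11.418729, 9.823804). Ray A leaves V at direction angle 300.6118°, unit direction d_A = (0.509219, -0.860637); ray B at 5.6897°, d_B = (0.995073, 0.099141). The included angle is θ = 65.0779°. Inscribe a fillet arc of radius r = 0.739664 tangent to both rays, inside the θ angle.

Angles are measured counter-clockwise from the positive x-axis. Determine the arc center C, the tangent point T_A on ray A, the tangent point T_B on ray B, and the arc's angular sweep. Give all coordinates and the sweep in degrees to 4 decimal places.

center=(-10.1918,9.2027) T_A=(-10.8284,8.8261) T_B=(-10.2651,9.9387) sweep=114.9221

bisector direction at 333.1508° = (0.892198,-0.451645)
center distance |VC| = r/sin(θ/2) = 0.739664/sin(32.5389°) = 1.375165
C = V + |VC|·bis = (-10.1918,9.2027)
T_A = V + ((C−V)·d_A)·d_A = V + 1.1593·d_A = (-10.8284,8.8261)
T_B = V + ((C−V)·d_B)·d_B = V + 1.1593·d_B = (-10.2651,9.9387)
sweep = 180° − θ = 114.9221°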